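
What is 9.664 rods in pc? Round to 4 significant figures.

1.575e-15 pc

1 rod = 1.62985e-16 pc.
So 9.664 × 1.62985e-16 ≈ 1.575e-15 pc.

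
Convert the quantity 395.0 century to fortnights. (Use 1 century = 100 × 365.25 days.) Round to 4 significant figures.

1.031 × 10^6 fortnight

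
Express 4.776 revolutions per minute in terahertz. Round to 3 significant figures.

7.96e-14 THz

1 revolution per minute = 1.66667e-14 terahertz.
Thus 4.776 × 1.66667e-14 ≈ 7.96e-14 THz.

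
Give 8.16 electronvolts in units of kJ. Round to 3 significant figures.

1.31e-21 kJ

1 electronvolt = 1.60218e-22 kilojoules.
Then 8.16 × 1.60218e-22 ≈ 1.31e-21 kJ.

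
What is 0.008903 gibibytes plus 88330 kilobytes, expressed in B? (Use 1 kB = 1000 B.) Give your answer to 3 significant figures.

9.79 × 10^7 bytes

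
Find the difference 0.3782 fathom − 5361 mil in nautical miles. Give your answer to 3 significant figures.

0.3782 fathom = 0.000373462 nmi and 5361 mil = 7.35256e-5 nmi.
0.000373462 − 7.35256e-5 ≈ 0.000300 nmi.

0.000300 nautical miles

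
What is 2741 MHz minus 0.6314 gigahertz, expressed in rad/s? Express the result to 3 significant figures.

2741 MHz = 1.72222 × 10^10 rad/s and 0.6314 GHz = 3.96720 × 10^9 rad/s.
1.72222 × 10^10 − 3.96720 × 10^9 ≈ 1.33 × 10^10 rad/s.

1.33 × 10^10 rad/s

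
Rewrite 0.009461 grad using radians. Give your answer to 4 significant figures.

1 gradian = 0.0157080 rad.
0.009461 × 0.0157080 ≈ 0.0001486 rad.

0.0001486 rad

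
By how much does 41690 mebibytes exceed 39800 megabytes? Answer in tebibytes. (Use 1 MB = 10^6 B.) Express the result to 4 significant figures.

0.003561 TiB

41690 MiB = 0.0397587 TiB and 39800 MB = 0.0361979 TiB.
0.0397587 − 0.0361979 ≈ 0.003561 TiB.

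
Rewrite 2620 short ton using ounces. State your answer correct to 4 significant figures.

1 short ton = 32000.0 ounces.
Thus 2620 × 32000.0 ≈ 8.384e+7 oz.

8.384e+7 ounces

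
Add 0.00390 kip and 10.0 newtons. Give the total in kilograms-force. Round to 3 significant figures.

0.00390 kip = 1.76901 kgf and 10.0 N = 1.01972 kgf.
1.76901 + 1.01972 ≈ 2.79 kgf.

2.79 kgf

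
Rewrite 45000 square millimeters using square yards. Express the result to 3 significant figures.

1 square millimeter = 1.19599 × 10^-6 square yards.
45000 × 1.19599 × 10^-6 ≈ 0.0538 yd².

0.0538 yd²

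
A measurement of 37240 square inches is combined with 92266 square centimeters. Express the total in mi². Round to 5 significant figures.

1.2839e-5 square miles

37240 in² = 9.27640e-6 mi² and 92266 cm² = 3.56241e-6 mi².
9.27640e-6 + 3.56241e-6 ≈ 1.2839e-5 mi².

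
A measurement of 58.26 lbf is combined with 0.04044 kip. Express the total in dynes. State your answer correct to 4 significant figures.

4.390e+7 dynes

58.26 lbf = 2.59153e+7 dyn and 0.04044 kip = 1.79886e+7 dyn.
2.59153e+7 + 1.79886e+7 ≈ 4.390e+7 dyn.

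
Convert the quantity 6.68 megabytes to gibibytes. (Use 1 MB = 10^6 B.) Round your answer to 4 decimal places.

1 MB = 0.000931323 GiB.
Thus 6.68 × 0.000931323 ≈ 0.0062 GiB.

0.0062 GiB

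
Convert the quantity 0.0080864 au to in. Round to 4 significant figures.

1 astronomical unit = 5.88968 × 10^12 in.
Thus 0.0080864 × 5.88968 × 10^12 ≈ 4.763 × 10^10 in.

4.763 × 10^10 in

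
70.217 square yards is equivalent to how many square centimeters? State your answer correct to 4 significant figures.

587100 square centimeters

1 yd² = 8361.27 cm².
70.217 × 8361.27 ≈ 587100 cm².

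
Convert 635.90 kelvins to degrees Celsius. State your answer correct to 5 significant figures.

K = °C + 273.15.
Applying the formula gives 362.75 °C.

362.75 degrees Celsius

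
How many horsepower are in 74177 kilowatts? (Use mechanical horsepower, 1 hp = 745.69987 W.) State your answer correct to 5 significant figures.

99473 hp

1 kW = 1.34102 hp.
Then 74177 × 1.34102 ≈ 99473 hp.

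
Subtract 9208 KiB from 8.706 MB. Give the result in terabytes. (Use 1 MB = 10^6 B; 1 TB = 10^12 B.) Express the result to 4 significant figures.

8.706 MB = 8.70600e-6 TB and 9208 KiB = 9.42899e-6 TB.
8.70600e-6 − 9.42899e-6 ≈ -7.230e-7 TB.

-7.230e-7 TB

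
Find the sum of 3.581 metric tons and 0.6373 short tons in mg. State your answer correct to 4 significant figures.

4.159e+9 mg

3.581 t = 3.58100e+9 mg and 0.6373 short ton = 5.78149e+8 mg.
3.58100e+9 + 5.78149e+8 ≈ 4.159e+9 mg.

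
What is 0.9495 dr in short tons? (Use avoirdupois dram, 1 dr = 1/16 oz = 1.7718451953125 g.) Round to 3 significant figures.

1 dr = 1.953125e-6 short ton.
So 0.9495 × 1.953125e-6 ≈ 1.85e-6 short ton.

1.85e-6 short tons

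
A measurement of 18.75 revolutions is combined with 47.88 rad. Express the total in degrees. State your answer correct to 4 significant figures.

9493 °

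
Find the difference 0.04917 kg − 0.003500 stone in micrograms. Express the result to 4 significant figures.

0.04917 kg = 4.91700 × 10^7 μg and 0.003500 st = 2.22260 × 10^7 μg.
4.91700 × 10^7 − 2.22260 × 10^7 ≈ 2.694 × 10^7 μg.

2.694 × 10^7 μg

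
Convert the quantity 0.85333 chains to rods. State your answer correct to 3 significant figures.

3.41 rods

1 chain = 4.00000 rod.
0.85333 × 4.00000 ≈ 3.41 rod.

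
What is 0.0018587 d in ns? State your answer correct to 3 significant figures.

1.61e+11 nanoseconds

1 d = 8.64000e+13 nanoseconds.
Thus 0.0018587 × 8.64000e+13 ≈ 1.61e+11 ns.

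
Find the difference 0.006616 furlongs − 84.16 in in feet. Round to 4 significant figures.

0.006616 furlong = 4.36656 ft and 84.16 in = 7.01333 ft.
4.36656 − 7.01333 ≈ -2.647 ft.

-2.647 feet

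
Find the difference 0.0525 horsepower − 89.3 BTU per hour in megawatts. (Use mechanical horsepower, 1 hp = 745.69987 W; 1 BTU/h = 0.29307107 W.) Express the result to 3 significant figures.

1.30e-5 MW

0.0525 hp = 3.91492e-5 MW and 89.3 BTU/h = 2.61712e-5 MW.
3.91492e-5 − 2.61712e-5 ≈ 1.30e-5 MW.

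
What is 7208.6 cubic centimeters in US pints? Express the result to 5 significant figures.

15.234 US pt

1 cubic centimeter = 0.002113376 US pt.
Then 7208.6 × 0.002113376 ≈ 15.234 US pt.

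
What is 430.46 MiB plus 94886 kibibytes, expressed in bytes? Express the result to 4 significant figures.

5.485 × 10^8 B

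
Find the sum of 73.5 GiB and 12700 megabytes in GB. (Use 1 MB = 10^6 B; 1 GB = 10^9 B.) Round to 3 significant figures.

73.5 GiB = 78.9200 GB and 12700 MB = 12.7000 GB.
78.9200 + 12.7000 ≈ 91.6 GB.

91.6 GB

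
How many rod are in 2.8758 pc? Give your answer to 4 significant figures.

1.764 × 10^16 rods

1 parsec = 6.13552 × 10^15 rods.
2.8758 × 6.13552 × 10^15 ≈ 1.764 × 10^16 rod.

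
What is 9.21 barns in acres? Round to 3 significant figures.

2.28e-31 acre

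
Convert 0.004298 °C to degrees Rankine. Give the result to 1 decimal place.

491.7 °R

°R = (°C + 273.15) × 9/5.
Applying the formula gives 491.7 °R.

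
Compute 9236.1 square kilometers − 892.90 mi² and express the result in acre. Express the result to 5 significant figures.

1.7108 × 10^6 acres

9236.1 km² = 2.28229 × 10^6 acre and 892.90 mi² = 571456 acre.
2.28229 × 10^6 − 571456 ≈ 1.7108 × 10^6 acre.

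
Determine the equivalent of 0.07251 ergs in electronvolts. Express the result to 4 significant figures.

1 erg = 6.24151e+11 eV.
So 0.07251 × 6.24151e+11 ≈ 4.526e+10 eV.

4.526e+10 eV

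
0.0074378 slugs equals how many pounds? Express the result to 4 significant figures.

0.2393 pounds

1 slug = 32.1740 lb.
Thus 0.0074378 × 32.1740 ≈ 0.2393 lb.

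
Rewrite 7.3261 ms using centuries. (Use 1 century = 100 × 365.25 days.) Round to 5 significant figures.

1 ms = 3.16881 × 10^-13 centuries.
Thus 7.3261 × 3.16881 × 10^-13 ≈ 2.3215 × 10^-12 century.

2.3215 × 10^-12 century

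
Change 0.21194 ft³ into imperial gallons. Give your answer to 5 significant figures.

1.3201 imperial gallons

1 ft³ = 6.22884 imp gal.
0.21194 × 6.22884 ≈ 1.3201 imp gal.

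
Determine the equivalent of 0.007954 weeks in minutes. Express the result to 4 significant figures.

80.18 minutes

1 wk = 10080.0 minutes.
Thus 0.007954 × 10080.0 ≈ 80.18 min.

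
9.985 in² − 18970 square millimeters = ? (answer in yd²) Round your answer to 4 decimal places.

-0.0150 square yards

9.985 in² = 0.00770448 yd² and 18970 mm² = 0.0226879 yd².
0.00770448 − 0.0226879 ≈ -0.0150 yd².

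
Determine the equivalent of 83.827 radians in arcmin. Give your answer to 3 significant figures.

1 radian = 3437.75 arcminutes.
Thus 83.827 × 3437.75 ≈ 288000 arcmin.

288000 arcmin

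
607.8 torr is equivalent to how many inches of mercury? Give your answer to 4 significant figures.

23.93 inHg

1 torr = 0.0393701 inHg.
Thus 607.8 × 0.0393701 ≈ 23.93 inHg.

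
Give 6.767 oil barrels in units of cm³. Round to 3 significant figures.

1.08e+6 cm³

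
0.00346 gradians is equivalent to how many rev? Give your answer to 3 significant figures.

8.65e-6 revolutions

1 gradian = 0.00250000 rev.
So 0.00346 × 0.00250000 ≈ 8.65e-6 rev.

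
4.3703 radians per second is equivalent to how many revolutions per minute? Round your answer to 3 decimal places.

1 radian per second = 9.54930 rpm.
Thus 4.3703 × 9.54930 ≈ 41.733 rpm.

41.733 rpm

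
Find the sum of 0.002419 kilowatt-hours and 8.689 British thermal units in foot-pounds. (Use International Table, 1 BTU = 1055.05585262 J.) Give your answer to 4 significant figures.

0.002419 kWh = 6422.99 ft·lbf and 8.689 BTU = 6761.51 ft·lbf.
6422.99 + 6761.51 ≈ 13180 ft·lbf.

13180 ft·lbf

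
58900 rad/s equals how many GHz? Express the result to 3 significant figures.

9.37e-6 GHz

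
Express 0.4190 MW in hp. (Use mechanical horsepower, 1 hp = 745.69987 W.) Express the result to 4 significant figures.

561.9 hp

1 MW = 1341.02 horsepower.
Then 0.4190 × 1341.02 ≈ 561.9 hp.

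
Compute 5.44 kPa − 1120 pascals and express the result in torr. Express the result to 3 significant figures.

32.4 torr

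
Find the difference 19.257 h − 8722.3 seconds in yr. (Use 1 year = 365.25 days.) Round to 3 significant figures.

19.257 h = 0.00219678 yr and 8722.3 s = 0.000276393 yr.
0.00219678 − 0.000276393 ≈ 0.00192 yr.

0.00192 yr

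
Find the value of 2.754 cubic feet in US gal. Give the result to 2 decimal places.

1 ft³ = 7.48052 US gal.
Then 2.754 × 7.48052 ≈ 20.60 US gal.

20.60 US gallons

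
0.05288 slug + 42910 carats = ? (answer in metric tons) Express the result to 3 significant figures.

0.00935 t

0.05288 slug = 0.000771726 t and 42910 ct = 0.00858200 t.
0.000771726 + 0.00858200 ≈ 0.00935 t.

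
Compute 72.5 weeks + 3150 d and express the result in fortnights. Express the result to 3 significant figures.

261 fortnight

72.5 wk = 36.2500 fortnight and 3150 d = 225.000 fortnight.
36.2500 + 225.000 ≈ 261 fortnight.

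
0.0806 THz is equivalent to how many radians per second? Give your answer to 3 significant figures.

5.06e+11 rad/s

1 THz = 6.28319e+12 radians per second.
So 0.0806 × 6.28319e+12 ≈ 5.06e+11 rad/s.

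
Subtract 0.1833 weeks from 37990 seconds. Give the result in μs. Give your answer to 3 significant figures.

37990 s = 3.79900e+10 μs and 0.1833 wk = 1.10860e+11 μs.
3.79900e+10 − 1.10860e+11 ≈ -7.29e+10 μs.

-7.29e+10 μs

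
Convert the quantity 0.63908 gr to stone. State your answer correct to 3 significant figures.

6.52 × 10^-6 st

1 gr = 1.02041 × 10^-5 st.
0.63908 × 1.02041 × 10^-5 ≈ 6.52 × 10^-6 st.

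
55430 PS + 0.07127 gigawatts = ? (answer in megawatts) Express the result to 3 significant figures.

55430 PS = 40.7687 MW and 0.07127 GW = 71.2700 MW.
40.7687 + 71.2700 ≈ 112 MW.

112 MW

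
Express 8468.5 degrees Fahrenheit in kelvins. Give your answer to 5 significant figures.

4960.1 K

K = (°F + 459.67) × 5/9.
Applying the formula gives 4960.1 K.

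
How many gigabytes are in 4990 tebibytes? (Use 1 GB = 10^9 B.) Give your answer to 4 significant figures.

1 tebibyte = 1099.51 GB.
4990 × 1099.51 ≈ 5.487e+6 GB.

5.487e+6 GB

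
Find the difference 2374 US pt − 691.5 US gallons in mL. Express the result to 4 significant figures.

2374 US pt = 1.12332 × 10^6 mL and 691.5 US gal = 2.61761 × 10^6 mL.
1.12332 × 10^6 − 2.61761 × 10^6 ≈ -1.494 × 10^6 mL.

-1.494 × 10^6 mL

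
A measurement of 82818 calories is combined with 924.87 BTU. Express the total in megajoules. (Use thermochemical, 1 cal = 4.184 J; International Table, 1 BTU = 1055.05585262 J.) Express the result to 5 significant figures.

1.3223 MJ

82818 cal = 0.346511 MJ and 924.87 BTU = 0.975790 MJ.
0.346511 + 0.975790 ≈ 1.3223 MJ.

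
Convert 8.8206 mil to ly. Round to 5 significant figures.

2.3681e-20 ly

1 mil = 2.68478e-21 ly.
So 8.8206 × 2.68478e-21 ≈ 2.3681e-20 ly.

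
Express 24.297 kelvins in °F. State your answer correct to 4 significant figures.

K = (°F + 459.67) × 5/9.
Applying the formula gives -415.9 °F.

-415.9 °F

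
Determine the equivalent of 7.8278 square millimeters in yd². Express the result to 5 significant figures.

9.3620e-6 yd²

1 mm² = 1.19599e-6 yd².
So 7.8278 × 1.19599e-6 ≈ 9.3620e-6 yd².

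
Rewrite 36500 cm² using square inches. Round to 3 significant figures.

1 square centimeter = 0.155000 in².
Then 36500 × 0.155000 ≈ 5660 in².

5660 square inches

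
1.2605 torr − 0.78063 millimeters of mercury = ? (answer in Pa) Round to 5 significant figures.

1.2605 torr = 168.0528 Pa and 0.78063 mmHg = 104.0755 Pa.
168.0528 − 104.0755 ≈ 63.977 Pa.

63.977 pascals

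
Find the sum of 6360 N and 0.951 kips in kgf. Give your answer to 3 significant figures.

6360 N = 648.540 kgf and 0.951 kip = 431.366 kgf.
648.540 + 431.366 ≈ 1080 kgf.

1080 kilograms-force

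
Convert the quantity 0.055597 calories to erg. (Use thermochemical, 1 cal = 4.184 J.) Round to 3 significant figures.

2.33e+6 erg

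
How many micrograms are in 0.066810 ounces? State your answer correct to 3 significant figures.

1.89 × 10^6 μg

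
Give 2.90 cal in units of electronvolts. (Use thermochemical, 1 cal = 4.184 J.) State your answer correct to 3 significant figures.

7.57e+19 eV

1 cal = 2.61145e+19 electronvolts.
Thus 2.90 × 2.61145e+19 ≈ 7.57e+19 eV.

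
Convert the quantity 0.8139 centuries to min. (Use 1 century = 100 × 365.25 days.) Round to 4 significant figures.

4.281e+7 min

1 century = 5.25960e+7 minutes.
0.8139 × 5.25960e+7 ≈ 4.281e+7 min.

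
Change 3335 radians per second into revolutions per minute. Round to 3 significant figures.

1 rad/s = 9.54930 revolutions per minute.
So 3335 × 9.54930 ≈ 31800 rpm.

31800 revolutions per minute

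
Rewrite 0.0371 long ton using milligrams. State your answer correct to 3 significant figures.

1 long ton = 1.01605 × 10^9 milligrams.
Then 0.0371 × 1.01605 × 10^9 ≈ 3.77 × 10^7 mg.

3.77 × 10^7 mg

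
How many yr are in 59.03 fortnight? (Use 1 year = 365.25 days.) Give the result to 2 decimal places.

1 fortnight = 0.0383299 yr.
Thus 59.03 × 0.0383299 ≈ 2.26 yr.

2.26 yr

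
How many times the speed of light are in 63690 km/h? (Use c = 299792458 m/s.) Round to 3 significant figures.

5.90 × 10^-5 c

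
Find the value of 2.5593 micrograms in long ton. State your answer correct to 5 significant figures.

1 microgram = 9.84207e-13 long ton.
Thus 2.5593 × 9.84207e-13 ≈ 2.5189e-12 long ton.

2.5189e-12 long tons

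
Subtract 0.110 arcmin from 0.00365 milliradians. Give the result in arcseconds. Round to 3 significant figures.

-5.85 arcseconds

0.00365 mrad = 0.752867 arcsec and 0.110 arcmin = 6.60000 arcsec.
0.752867 − 6.60000 ≈ -5.85 arcsec.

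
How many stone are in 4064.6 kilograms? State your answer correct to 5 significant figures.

640.06 st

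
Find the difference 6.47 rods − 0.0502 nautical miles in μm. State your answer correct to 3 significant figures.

-6.04 × 10^7 micrometers

6.47 rod = 3.25389 × 10^7 μm and 0.0502 nmi = 9.29704 × 10^7 μm.
3.25389 × 10^7 − 9.29704 × 10^7 ≈ -6.04 × 10^7 μm.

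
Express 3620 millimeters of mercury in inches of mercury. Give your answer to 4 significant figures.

142.5 inHg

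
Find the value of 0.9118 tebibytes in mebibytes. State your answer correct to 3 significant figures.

1 TiB = 1.04858e+6 MiB.
Then 0.9118 × 1.04858e+6 ≈ 956000 MiB.

956000 mebibytes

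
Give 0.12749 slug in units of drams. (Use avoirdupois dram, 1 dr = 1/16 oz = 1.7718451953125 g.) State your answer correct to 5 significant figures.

1050.1 dr

1 slug = 8236.56 drams.
Then 0.12749 × 8236.56 ≈ 1050.1 dr.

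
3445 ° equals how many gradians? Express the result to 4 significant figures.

3828 grad

1 ° = 1.11111 grad.
Thus 3445 × 1.11111 ≈ 3828 grad.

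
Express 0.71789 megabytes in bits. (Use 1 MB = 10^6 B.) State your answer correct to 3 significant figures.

5.74 × 10^6 bit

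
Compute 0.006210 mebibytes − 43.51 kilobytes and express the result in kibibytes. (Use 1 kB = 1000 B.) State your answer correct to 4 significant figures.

-36.13 kibibytes

0.006210 MiB = 6.35904 KiB and 43.51 kB = 42.4902 KiB.
6.35904 − 42.4902 ≈ -36.13 KiB.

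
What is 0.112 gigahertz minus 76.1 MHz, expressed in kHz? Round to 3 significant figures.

35900 kilohertz

0.112 GHz = 112000 kHz and 76.1 MHz = 76100.0 kHz.
112000 − 76100.0 ≈ 35900 kHz.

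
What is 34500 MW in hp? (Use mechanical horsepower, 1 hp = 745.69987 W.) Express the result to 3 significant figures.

1 MW = 1341.02 hp.
Then 34500 × 1341.02 ≈ 4.63 × 10^7 hp.

4.63 × 10^7 hp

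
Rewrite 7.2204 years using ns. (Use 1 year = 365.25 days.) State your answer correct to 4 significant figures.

2.279e+17 nanoseconds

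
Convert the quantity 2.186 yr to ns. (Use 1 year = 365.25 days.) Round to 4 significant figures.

6.898e+16 nanoseconds

1 yr = 3.15576e+16 ns.
Thus 2.186 × 3.15576e+16 ≈ 6.898e+16 ns.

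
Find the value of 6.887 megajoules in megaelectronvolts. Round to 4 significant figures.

1 MJ = 6.24151e+18 MeV.
6.887 × 6.24151e+18 ≈ 4.299e+19 MeV.

4.299e+19 MeV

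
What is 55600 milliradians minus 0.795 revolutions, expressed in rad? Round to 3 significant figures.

50.6 rad

55600 mrad = 55.6000 rad and 0.795 rev = 4.99513 rad.
55.6000 − 4.99513 ≈ 50.6 rad.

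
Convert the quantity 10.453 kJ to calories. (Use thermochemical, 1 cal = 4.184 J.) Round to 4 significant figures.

1 kilojoule = 239.006 calories.
So 10.453 × 239.006 ≈ 2498 cal.

2498 cal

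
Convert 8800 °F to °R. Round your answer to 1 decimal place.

°R = °F + 459.67.
Applying the formula gives 9259.7 °R.

9259.7 °R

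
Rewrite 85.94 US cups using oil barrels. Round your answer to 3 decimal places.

0.128 bbl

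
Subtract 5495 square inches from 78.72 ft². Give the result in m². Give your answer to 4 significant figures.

3.768 m²

78.72 ft² = 7.31333 m² and 5495 in² = 3.54515 m².
7.31333 − 3.54515 ≈ 3.768 m².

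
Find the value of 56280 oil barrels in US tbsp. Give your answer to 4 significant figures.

6.051 × 10^8 US tbsp

1 bbl = 10752.0 US tablespoons.
56280 × 10752.0 ≈ 6.051 × 10^8 US tbsp.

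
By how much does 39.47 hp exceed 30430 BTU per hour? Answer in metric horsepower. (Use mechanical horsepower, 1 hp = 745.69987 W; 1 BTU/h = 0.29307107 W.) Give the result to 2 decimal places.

39.47 hp = 40.0174 PS and 30430 BTU/h = 12.1253 PS.
40.0174 − 12.1253 ≈ 27.89 PS.

27.89 metric horsepower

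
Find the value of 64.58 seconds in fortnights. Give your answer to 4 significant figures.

1 second = 8.26720e-7 fortnight.
64.58 × 8.26720e-7 ≈ 5.339e-5 fortnight.

5.339e-5 fortnight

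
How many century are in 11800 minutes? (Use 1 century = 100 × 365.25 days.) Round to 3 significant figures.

1 min = 1.90129 × 10^-8 century.
11800 × 1.90129 × 10^-8 ≈ 0.000224 century.

0.000224 century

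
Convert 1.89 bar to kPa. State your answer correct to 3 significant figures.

189 kPa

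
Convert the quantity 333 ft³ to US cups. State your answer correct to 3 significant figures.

39900 US cups

1 cubic foot = 119.688 US cup.
Then 333 × 119.688 ≈ 39900 US cup.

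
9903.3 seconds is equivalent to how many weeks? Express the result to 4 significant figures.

0.01637 wk

1 second = 1.65344 × 10^-6 wk.
So 9903.3 × 1.65344 × 10^-6 ≈ 0.01637 wk.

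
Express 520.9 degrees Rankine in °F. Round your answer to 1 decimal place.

°R = °F + 459.67.
Applying the formula gives 61.2 °F.

61.2 °F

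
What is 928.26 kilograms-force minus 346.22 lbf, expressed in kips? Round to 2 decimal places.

1.70 kip

928.26 kgf = 2.04646 kip and 346.22 lbf = 0.346220 kip.
2.04646 − 0.346220 ≈ 1.70 kip.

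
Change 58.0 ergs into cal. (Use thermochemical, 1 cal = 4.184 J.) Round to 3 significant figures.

1.39e-6 cal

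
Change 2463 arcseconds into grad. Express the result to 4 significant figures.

0.7602 grad

1 arcsec = 0.000308642 gradians.
Then 2463 × 0.000308642 ≈ 0.7602 grad.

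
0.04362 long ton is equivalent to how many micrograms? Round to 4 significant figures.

4.432 × 10^10 micrograms

1 long ton = 1.01605 × 10^12 micrograms.
So 0.04362 × 1.01605 × 10^12 ≈ 4.432 × 10^10 μg.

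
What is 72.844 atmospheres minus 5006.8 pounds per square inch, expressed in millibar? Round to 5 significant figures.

-271400 millibar

72.844 atm = 73809.2 mbar and 5006.8 psi = 345207 mbar.
73809.2 − 345207 ≈ -271400 mbar.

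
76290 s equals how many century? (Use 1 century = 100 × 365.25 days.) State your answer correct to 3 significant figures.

2.42e-5 century

1 s = 3.16881e-10 century.
Then 76290 × 3.16881e-10 ≈ 2.42e-5 century.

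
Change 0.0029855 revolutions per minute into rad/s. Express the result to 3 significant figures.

0.000313 rad/s

1 rpm = 0.104720 rad/s.
0.0029855 × 0.104720 ≈ 0.000313 rad/s.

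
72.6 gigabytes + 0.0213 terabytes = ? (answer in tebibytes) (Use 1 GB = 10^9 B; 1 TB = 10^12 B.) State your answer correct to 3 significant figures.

72.6 GB = 0.0660293 TiB and 0.0213 TB = 0.0193722 TiB.
0.0660293 + 0.0193722 ≈ 0.0854 TiB.

0.0854 TiB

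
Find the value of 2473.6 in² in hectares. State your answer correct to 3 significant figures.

1 square inch = 6.45160 × 10^-8 hectares.
2473.6 × 6.45160 × 10^-8 ≈ 0.000160 ha.

0.000160 ha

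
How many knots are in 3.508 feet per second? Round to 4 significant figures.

1 ft/s = 0.592484 kn.
3.508 × 0.592484 ≈ 2.078 kn.

2.078 kn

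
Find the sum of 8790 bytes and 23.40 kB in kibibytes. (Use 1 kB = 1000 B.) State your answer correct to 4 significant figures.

31.44 kibibytes

8790 B = 8.58398 KiB and 23.40 kB = 22.8516 KiB.
8.58398 + 22.8516 ≈ 31.44 KiB.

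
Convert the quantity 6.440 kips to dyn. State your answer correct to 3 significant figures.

2.86 × 10^9 dynes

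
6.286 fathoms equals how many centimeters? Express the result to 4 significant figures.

1150 cm

1 fathom = 182.880 centimeters.
6.286 × 182.880 ≈ 1150 cm.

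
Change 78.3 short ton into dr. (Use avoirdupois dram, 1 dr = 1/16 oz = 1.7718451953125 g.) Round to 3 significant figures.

4.01 × 10^7 drams

1 short ton = 512000 drams.
78.3 × 512000 ≈ 4.01 × 10^7 dr.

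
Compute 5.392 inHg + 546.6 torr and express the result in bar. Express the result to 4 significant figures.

0.9113 bar

5.392 inHg = 0.182594 bar and 546.6 torr = 0.728740 bar.
0.182594 + 0.728740 ≈ 0.9113 bar.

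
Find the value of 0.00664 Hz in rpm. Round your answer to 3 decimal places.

1 hertz = 60.0000 revolutions per minute.
So 0.00664 × 60.0000 ≈ 0.398 rpm.

0.398 revolutions per minute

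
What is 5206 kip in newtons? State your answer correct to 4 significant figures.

1 kip = 4448.22 newtons.
Thus 5206 × 4448.22 ≈ 2.316 × 10^7 N.

2.316 × 10^7 newtons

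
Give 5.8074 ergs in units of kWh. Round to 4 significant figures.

1.613 × 10^-13 kWh

1 erg = 2.77778 × 10^-14 kilowatt-hours.
Thus 5.8074 × 2.77778 × 10^-14 ≈ 1.613 × 10^-13 kWh.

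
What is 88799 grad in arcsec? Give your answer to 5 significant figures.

2.8771 × 10^8 arcsec

1 grad = 3240.00 arcsec.
So 88799 × 3240.00 ≈ 2.8771 × 10^8 arcsec.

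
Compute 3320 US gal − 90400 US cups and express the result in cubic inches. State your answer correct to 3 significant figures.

-538000 cubic inches

3320 US gal = 766920 in³ and 90400 US cup = 1.30515 × 10^6 in³.
766920 − 1.30515 × 10^6 ≈ -538000 in³.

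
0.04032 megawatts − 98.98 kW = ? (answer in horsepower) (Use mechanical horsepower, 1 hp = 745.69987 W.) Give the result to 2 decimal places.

-78.66 hp

0.04032 MW = 54.0700 hp and 98.98 kW = 132.734 hp.
54.0700 − 132.734 ≈ -78.66 hp.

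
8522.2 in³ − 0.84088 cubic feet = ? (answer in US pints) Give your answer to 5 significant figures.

244.82 US pt

8522.2 in³ = 295.141 US pt and 0.84088 ft³ = 50.3218 US pt.
295.141 − 50.3218 ≈ 244.82 US pt.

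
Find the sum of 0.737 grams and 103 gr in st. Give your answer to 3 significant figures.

0.00117 st

0.737 g = 0.000116058 st and 103 gr = 0.00105102 st.
0.000116058 + 0.00105102 ≈ 0.00117 st.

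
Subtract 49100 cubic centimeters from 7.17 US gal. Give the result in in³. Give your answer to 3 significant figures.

-1340 in³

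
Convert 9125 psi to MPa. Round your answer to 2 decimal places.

62.91 MPa

1 pound per square inch = 0.00689476 MPa.
Then 9125 × 0.00689476 ≈ 62.91 MPa.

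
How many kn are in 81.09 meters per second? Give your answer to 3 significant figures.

158 kn

1 meter per second = 1.94384 knots.
81.09 × 1.94384 ≈ 158 kn.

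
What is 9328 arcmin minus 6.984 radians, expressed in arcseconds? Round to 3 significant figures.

-881000 arcsec

9328 arcmin = 559680 arcsec and 6.984 rad = 1.44055e+6 arcsec.
559680 − 1.44055e+6 ≈ -881000 arcsec.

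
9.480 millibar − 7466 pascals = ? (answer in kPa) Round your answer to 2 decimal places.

-6.52 kPa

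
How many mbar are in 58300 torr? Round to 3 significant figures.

77700 mbar

1 torr = 1.33322 millibar.
Thus 58300 × 1.33322 ≈ 77700 mbar.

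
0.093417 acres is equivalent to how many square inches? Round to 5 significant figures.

585970 in²

1 acre = 6.27264e+6 square inches.
So 0.093417 × 6.27264e+6 ≈ 585970 in².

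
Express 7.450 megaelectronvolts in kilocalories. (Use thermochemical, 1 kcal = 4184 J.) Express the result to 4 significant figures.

2.853e-16 kilocalories

1 MeV = 3.82929e-17 kcal.
7.450 × 3.82929e-17 ≈ 2.853e-16 kcal.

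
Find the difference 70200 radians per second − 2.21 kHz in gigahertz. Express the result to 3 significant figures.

70200 rad/s = 1.11727 × 10^-5 GHz and 2.21 kHz = 2.21000 × 10^-6 GHz.
1.11727 × 10^-5 − 2.21000 × 10^-6 ≈ 8.96 × 10^-6 GHz.

8.96 × 10^-6 GHz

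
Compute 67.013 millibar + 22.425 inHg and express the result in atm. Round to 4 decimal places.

0.8156 atm

67.013 mbar = 0.0661367 atm and 22.425 inHg = 0.749467 atm.
0.0661367 + 0.749467 ≈ 0.8156 atm.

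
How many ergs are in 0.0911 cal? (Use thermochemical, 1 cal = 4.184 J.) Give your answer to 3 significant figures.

3.81e+6 ergs

1 cal = 4.18400e+7 erg.
Then 0.0911 × 4.18400e+7 ≈ 3.81e+6 erg.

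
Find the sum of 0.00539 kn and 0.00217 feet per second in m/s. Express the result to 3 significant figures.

0.00343 m/s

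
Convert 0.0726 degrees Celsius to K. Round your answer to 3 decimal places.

K = °C + 273.15.
Applying the formula gives 273.223 K.

273.223 K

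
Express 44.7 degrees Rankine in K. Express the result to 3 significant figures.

24.8 kelvins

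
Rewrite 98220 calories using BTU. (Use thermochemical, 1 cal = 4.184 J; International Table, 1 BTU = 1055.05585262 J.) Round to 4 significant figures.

389.5 British thermal units

1 calorie = 0.00396567 British thermal units.
98220 × 0.00396567 ≈ 389.5 BTU.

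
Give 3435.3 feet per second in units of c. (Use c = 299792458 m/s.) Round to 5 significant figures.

1 foot per second = 1.01670 × 10^-9 times the speed of light.
3435.3 × 1.01670 × 10^-9 ≈ 3.4927 × 10^-6 c.

3.4927 × 10^-6 times the speed of light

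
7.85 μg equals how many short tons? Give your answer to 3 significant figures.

8.65e-12 short tons

1 μg = 1.10231e-12 short ton.
Then 7.85 × 1.10231e-12 ≈ 8.65e-12 short ton.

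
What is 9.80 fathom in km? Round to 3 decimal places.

1 fathom = 0.00182880 kilometers.
So 9.80 × 0.00182880 ≈ 0.018 km.

0.018 km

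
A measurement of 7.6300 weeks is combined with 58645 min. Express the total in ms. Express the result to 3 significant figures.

8.13e+9 milliseconds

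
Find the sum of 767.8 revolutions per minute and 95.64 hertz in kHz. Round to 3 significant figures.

0.108 kilohertz

767.8 rpm = 0.0127967 kHz and 95.64 Hz = 0.0956400 kHz.
0.0127967 + 0.0956400 ≈ 0.108 kHz.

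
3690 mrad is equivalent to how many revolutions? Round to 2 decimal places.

0.59 revolutions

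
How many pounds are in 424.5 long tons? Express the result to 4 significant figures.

1 long ton = 2240.00 lb.
Then 424.5 × 2240.00 ≈ 950900 lb.

950900 lb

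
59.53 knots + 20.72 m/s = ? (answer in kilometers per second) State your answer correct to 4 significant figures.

0.05134 kilometers per second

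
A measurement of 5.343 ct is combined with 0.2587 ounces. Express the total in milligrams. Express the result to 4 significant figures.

5.343 ct = 1068.60 mg and 0.2587 oz = 7334.02 mg.
1068.60 + 7334.02 ≈ 8403 mg.

8403 milligrams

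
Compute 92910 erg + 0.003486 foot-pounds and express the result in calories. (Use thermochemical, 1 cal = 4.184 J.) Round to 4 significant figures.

0.003350 calories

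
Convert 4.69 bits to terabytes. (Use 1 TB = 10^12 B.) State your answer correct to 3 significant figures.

5.86 × 10^-13 TB

1 bit = 1.25000 × 10^-13 terabytes.
4.69 × 1.25000 × 10^-13 ≈ 5.86 × 10^-13 TB.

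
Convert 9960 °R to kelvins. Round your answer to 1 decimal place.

5533.3 K

°R = K × 9/5.
Applying the formula gives 5533.3 K.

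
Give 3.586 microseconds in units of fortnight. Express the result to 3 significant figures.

2.96 × 10^-12 fortnight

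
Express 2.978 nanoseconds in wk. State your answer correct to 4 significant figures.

4.924 × 10^-15 wk

1 ns = 1.65344 × 10^-15 wk.
2.978 × 1.65344 × 10^-15 ≈ 4.924 × 10^-15 wk.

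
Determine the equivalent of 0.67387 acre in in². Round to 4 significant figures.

1 acre = 6.27264 × 10^6 in².
So 0.67387 × 6.27264 × 10^6 ≈ 4.227 × 10^6 in².

4.227 × 10^6 square inches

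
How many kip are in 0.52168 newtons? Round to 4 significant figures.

1 newton = 0.000224809 kip.
Then 0.52168 × 0.000224809 ≈ 0.0001173 kip.

0.0001173 kips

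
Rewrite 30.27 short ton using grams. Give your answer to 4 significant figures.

2.746 × 10^7 grams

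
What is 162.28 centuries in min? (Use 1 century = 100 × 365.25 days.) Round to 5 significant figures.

8.5353 × 10^9 minutes

1 century = 5.25960 × 10^7 min.
Thus 162.28 × 5.25960 × 10^7 ≈ 8.5353 × 10^9 min.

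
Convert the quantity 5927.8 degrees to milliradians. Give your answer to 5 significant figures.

1 degree = 17.4533 mrad.
So 5927.8 × 17.4533 ≈ 103460 mrad.

103460 milliradians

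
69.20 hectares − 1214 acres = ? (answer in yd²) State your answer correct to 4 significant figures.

69.20 ha = 827625 yd² and 1214 acre = 5.87576e+6 yd².
827625 − 5.87576e+6 ≈ -5.048e+6 yd².

-5.048e+6 yd²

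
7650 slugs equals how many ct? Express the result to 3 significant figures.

5.58e+8 ct

1 slug = 72969.5 carats.
Then 7650 × 72969.5 ≈ 5.58e+8 ct.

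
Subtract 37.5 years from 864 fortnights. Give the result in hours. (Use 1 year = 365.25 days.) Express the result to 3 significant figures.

864 fortnight = 290304 h and 37.5 yr = 328725 h.
290304 − 328725 ≈ -38400 h.

-38400 h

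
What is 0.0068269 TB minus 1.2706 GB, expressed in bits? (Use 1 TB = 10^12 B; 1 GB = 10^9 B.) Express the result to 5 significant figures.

0.0068269 TB = 5.46152e+10 bit and 1.2706 GB = 1.01648e+10 bit.
5.46152e+10 − 1.01648e+10 ≈ 4.4450e+10 bit.

4.4450e+10 bit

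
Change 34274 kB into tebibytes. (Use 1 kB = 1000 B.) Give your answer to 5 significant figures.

3.1172 × 10^-5 TiB

1 kB = 9.09495 × 10^-10 TiB.
So 34274 × 9.09495 × 10^-10 ≈ 3.1172 × 10^-5 TiB.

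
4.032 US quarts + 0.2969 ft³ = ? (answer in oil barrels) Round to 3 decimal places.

4.032 US qt = 0.0240000 bbl and 0.2969 ft³ = 0.0528801 bbl.
0.0240000 + 0.0528801 ≈ 0.077 bbl.

0.077 bbl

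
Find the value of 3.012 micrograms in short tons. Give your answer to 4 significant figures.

1 microgram = 1.10231e-12 short tons.
So 3.012 × 1.10231e-12 ≈ 3.320e-12 short ton.

3.320e-12 short ton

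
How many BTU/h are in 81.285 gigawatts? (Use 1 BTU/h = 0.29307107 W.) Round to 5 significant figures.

1 GW = 3.41214 × 10^9 BTU per hour.
So 81.285 × 3.41214 × 10^9 ≈ 2.7736 × 10^11 BTU/h.

2.7736 × 10^11 BTU/h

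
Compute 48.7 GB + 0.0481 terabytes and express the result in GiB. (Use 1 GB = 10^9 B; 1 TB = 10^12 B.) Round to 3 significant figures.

90.2 GiB

48.7 GB = 45.3554 GiB and 0.0481 TB = 44.7966 GiB.
45.3554 + 44.7966 ≈ 90.2 GiB.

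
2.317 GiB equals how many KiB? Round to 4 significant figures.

1 GiB = 1.04858e+6 KiB.
Thus 2.317 × 1.04858e+6 ≈ 2.430e+6 KiB.

2.430e+6 KiB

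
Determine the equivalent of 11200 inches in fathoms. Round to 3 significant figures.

156 fathom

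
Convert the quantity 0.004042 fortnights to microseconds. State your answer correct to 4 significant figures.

4.889 × 10^9 μs

1 fortnight = 1.20960 × 10^12 microseconds.
Then 0.004042 × 1.20960 × 10^12 ≈ 4.889 × 10^9 μs.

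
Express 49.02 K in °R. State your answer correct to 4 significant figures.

°R = K × 9/5.
Applying the formula gives 88.24 °R.

88.24 °R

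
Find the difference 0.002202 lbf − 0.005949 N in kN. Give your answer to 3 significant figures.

0.002202 lbf = 9.79498 × 10^-6 kN and 0.005949 N = 5.94900 × 10^-6 kN.
9.79498 × 10^-6 − 5.94900 × 10^-6 ≈ 3.85 × 10^-6 kN.

3.85 × 10^-6 kilonewtons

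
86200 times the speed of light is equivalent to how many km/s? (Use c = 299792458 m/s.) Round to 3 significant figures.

2.58e+10 km/s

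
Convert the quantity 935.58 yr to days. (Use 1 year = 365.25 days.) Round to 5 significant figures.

1 yr = 365.250 d.
So 935.58 × 365.250 ≈ 341720 d.

341720 days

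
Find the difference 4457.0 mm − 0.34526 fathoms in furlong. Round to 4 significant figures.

4457.0 mm = 0.0221556 furlong and 0.34526 fathom = 0.00313873 furlong.
0.0221556 − 0.00313873 ≈ 0.01902 furlong.

0.01902 furlong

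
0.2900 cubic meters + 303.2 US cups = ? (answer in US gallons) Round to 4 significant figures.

95.56 US gal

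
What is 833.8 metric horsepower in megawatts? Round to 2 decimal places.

1 PS = 0.000735499 MW.
Then 833.8 × 0.000735499 ≈ 0.61 MW.

0.61 MW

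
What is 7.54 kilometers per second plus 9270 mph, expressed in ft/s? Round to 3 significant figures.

7.54 km/s = 24737.5 ft/s and 9270 mph = 13596.0 ft/s.
24737.5 + 13596.0 ≈ 38300 ft/s.

38300 feet per second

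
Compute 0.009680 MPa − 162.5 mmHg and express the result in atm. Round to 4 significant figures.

-0.1183 atm

0.009680 MPa = 0.0955342 atm and 162.5 mmHg = 0.213816 atm.
0.0955342 − 0.213816 ≈ -0.1183 atm.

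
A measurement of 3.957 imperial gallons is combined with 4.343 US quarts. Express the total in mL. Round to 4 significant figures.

22100 mL

3.957 imp gal = 17988.9 mL and 4.343 US qt = 4110.01 mL.
17988.9 + 4110.01 ≈ 22100 mL.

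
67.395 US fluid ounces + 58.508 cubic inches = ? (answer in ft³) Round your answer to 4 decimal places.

0.1042 ft³

67.395 US fl oz = 0.0703859 ft³ and 58.508 in³ = 0.0338588 ft³.
0.0703859 + 0.0338588 ≈ 0.1042 ft³.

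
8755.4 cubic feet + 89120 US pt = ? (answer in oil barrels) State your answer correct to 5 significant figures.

1824.6 oil barrels

8755.4 ft³ = 1559.40 bbl and 89120 US pt = 265.238 bbl.
1559.40 + 265.238 ≈ 1824.6 bbl.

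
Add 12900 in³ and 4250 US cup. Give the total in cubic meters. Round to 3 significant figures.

1.22 cubic meters

12900 in³ = 0.211393 m³ and 4250 US cup = 1.00550 m³.
0.211393 + 1.00550 ≈ 1.22 m³.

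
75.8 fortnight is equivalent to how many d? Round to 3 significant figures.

1060 days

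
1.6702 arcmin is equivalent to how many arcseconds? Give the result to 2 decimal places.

100.21 arcsec

1 arcmin = 60.0000 arcseconds.
Then 1.6702 × 60.0000 ≈ 100.21 arcsec.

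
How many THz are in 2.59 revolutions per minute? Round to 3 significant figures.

4.32 × 10^-14 THz

1 rpm = 1.66667 × 10^-14 THz.
Then 2.59 × 1.66667 × 10^-14 ≈ 4.32 × 10^-14 THz.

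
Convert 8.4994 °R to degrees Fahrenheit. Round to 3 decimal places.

°R = °F + 459.67.
Applying the formula gives -451.171 °F.

-451.171 °F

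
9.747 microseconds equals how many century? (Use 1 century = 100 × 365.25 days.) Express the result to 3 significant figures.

3.09e-15 centuries

1 μs = 3.16881e-16 centuries.
9.747 × 3.16881e-16 ≈ 3.09e-15 century.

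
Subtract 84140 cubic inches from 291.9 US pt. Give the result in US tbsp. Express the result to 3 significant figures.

-83900 US tbsp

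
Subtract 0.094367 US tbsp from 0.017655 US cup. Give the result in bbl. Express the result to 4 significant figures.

1.750 × 10^-5 bbl

0.017655 US cup = 2.62723 × 10^-5 bbl and 0.094367 US tbsp = 8.77669 × 10^-6 bbl.
2.62723 × 10^-5 − 8.77669 × 10^-6 ≈ 1.750 × 10^-5 bbl.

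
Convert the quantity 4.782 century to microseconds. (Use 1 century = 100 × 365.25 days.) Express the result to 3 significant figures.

1 century = 3.15576 × 10^15 microseconds.
4.782 × 3.15576 × 10^15 ≈ 1.51 × 10^16 μs.

1.51 × 10^16 microseconds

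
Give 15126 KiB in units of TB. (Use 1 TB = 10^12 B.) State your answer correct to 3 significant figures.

1 kibibyte = 1.02400e-9 TB.
15126 × 1.02400e-9 ≈ 1.55e-5 TB.

1.55e-5 terabytes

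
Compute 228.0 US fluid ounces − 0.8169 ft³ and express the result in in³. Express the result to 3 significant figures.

-1000 cubic inches

228.0 US fl oz = 411.469 in³ and 0.8169 ft³ = 1411.60 in³.
411.469 − 1411.60 ≈ -1000 in³.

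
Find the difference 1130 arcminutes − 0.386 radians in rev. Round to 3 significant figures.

1130 arcmin = 0.0523148 rev and 0.386 rad = 0.0614338 rev.
0.0523148 − 0.0614338 ≈ -0.00912 rev.

-0.00912 rev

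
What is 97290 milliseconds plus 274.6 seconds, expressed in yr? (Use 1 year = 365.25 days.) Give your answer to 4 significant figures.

1.178e-5 years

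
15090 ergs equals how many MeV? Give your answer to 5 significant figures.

1 erg = 624151 MeV.
Then 15090 × 624151 ≈ 9.4184 × 10^9 MeV.

9.4184 × 10^9 megaelectronvolts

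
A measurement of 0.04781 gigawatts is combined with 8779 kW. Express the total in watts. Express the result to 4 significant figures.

0.04781 GW = 4.78100 × 10^7 W and 8779 kW = 8.77900 × 10^6 W.
4.78100 × 10^7 + 8.77900 × 10^6 ≈ 5.659 × 10^7 W.

5.659 × 10^7 watts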